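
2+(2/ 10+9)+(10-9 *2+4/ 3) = 68/ 15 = 4.53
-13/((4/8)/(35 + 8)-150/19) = 21242/12881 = 1.65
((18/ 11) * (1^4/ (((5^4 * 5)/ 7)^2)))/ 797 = 882/ 85615234375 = 0.00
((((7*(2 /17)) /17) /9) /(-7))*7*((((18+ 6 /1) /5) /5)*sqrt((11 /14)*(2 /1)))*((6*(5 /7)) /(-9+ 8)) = 32*sqrt(77) /10115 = 0.03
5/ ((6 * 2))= 5/ 12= 0.42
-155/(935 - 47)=-0.17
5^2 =25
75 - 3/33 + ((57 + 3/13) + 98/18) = 177071/1287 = 137.58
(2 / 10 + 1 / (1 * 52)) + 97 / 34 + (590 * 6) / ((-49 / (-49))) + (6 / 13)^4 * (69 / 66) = 378469446653 / 106818140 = 3543.12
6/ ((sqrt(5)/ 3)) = 18 * sqrt(5)/ 5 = 8.05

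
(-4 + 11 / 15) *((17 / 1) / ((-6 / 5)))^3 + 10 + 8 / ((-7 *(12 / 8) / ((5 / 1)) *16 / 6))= 42167855 / 4536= 9296.26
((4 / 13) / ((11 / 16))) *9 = 576 / 143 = 4.03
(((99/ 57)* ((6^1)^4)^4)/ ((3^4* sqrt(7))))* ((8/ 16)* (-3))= -1724011610112* sqrt(7)/ 133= -34295533667.25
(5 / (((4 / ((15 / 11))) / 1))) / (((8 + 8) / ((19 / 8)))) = 1425 / 5632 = 0.25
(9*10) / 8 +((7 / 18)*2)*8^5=917909 / 36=25497.47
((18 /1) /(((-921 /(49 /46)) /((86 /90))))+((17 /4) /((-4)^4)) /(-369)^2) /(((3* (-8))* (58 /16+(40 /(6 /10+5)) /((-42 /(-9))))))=4798321992919 /29845336031861760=0.00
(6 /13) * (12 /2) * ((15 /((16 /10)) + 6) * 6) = 3321 /13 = 255.46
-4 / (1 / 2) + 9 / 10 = -71 / 10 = -7.10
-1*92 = -92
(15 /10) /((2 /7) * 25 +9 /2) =21 /163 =0.13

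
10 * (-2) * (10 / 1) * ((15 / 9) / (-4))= 250 / 3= 83.33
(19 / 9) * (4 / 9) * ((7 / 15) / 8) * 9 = 133 / 270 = 0.49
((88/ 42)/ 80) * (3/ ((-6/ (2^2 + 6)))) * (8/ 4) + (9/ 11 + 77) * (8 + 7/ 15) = 507121/ 770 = 658.60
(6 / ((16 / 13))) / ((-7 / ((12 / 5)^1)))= -117 / 70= -1.67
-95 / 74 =-1.28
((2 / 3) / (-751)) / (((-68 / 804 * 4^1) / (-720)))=-24120 / 12767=-1.89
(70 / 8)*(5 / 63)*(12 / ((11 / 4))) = 100 / 33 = 3.03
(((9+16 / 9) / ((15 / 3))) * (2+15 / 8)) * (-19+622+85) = 258602 / 45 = 5746.71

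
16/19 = 0.84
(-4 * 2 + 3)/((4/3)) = -15/4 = -3.75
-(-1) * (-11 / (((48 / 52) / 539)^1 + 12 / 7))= -77077 / 12024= -6.41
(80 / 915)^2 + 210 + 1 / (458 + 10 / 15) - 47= 7511633555 / 46080864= 163.01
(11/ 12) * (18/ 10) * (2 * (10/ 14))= 33/ 14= 2.36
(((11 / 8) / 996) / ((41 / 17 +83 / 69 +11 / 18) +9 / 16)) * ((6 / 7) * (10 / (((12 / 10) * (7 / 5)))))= 146625 / 99678103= 0.00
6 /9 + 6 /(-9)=0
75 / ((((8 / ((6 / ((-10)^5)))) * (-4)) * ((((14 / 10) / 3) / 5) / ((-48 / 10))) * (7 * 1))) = -81 / 78400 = -0.00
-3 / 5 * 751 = -2253 / 5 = -450.60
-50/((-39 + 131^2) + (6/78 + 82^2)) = -650/309999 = -0.00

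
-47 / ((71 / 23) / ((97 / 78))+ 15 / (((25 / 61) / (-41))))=524285 / 16711503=0.03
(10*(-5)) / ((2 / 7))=-175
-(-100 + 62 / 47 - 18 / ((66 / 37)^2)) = 1186739 / 11374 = 104.34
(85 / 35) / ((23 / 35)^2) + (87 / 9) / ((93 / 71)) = 1919236 / 147591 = 13.00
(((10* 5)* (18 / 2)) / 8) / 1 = 225 / 4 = 56.25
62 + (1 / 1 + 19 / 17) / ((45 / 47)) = 5458 / 85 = 64.21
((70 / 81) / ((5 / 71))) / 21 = 142 / 243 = 0.58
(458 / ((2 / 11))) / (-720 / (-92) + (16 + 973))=57937 / 22927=2.53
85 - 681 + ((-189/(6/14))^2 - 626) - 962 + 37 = 192334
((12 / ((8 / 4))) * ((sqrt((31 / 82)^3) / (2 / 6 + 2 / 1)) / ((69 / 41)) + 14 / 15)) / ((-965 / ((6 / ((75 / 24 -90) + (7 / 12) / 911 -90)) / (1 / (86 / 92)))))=0.00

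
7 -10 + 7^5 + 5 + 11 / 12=201719 / 12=16809.92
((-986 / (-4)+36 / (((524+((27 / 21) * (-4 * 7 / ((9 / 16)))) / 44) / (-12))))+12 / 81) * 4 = 12716834 / 12933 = 983.29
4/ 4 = 1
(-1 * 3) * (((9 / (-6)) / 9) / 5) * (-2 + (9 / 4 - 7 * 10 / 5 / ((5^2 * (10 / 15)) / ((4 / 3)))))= -87 / 1000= -0.09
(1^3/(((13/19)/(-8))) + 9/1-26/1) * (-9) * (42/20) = 542.28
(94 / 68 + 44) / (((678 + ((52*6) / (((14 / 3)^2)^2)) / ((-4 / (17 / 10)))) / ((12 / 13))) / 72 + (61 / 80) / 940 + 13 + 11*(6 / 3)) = 10029480249600 / 9988736852629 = 1.00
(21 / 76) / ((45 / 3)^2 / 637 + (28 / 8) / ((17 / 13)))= 227409 / 2493446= 0.09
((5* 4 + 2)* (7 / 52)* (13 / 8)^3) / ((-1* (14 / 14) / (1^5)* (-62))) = 0.20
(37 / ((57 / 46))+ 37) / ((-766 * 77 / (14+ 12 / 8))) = -118141 / 6723948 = -0.02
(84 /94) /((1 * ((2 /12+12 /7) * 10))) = 882 /18565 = 0.05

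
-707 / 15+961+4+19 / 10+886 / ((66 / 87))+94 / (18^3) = 334824023 / 160380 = 2087.69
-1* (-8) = 8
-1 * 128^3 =-2097152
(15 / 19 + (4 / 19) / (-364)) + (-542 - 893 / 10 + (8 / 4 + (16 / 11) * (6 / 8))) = -119329047 / 190190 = -627.42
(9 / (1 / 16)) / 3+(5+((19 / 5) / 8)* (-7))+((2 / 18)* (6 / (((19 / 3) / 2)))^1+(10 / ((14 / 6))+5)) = 314791 / 5320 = 59.17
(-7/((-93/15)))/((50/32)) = 112/155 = 0.72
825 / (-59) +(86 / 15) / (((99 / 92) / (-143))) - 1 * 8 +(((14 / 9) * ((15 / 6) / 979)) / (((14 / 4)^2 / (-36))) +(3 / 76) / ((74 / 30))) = -120317459178839 / 153490615740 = -783.88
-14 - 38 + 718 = 666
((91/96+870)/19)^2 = 6990799321/3326976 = 2101.25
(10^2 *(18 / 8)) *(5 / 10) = 225 / 2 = 112.50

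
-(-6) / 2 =3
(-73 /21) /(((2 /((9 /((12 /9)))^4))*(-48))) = 4310577 /57344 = 75.17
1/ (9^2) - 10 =-809/ 81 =-9.99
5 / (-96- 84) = -1 / 36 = -0.03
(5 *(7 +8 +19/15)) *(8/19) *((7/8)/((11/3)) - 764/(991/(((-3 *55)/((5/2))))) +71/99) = 9927382780/5592213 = 1775.22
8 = 8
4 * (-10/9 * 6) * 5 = -400/3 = -133.33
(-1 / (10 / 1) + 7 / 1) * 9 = 621 / 10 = 62.10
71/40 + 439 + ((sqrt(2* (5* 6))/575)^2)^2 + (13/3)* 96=856.78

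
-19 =-19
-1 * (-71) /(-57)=-71 /57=-1.25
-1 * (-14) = 14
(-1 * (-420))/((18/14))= 980/3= 326.67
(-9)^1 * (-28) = 252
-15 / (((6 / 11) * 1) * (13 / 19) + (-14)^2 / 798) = -9405 / 388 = -24.24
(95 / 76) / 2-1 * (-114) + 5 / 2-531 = -3311 / 8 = -413.88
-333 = -333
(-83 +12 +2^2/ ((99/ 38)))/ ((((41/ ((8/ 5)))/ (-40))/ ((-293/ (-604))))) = 32239376/ 612909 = 52.60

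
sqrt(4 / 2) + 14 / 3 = 6.08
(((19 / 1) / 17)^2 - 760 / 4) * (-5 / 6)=157.29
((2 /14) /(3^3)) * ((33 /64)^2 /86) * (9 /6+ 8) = 2299 /14794752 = 0.00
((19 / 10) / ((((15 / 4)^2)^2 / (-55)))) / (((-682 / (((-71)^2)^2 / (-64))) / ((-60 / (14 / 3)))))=3955.53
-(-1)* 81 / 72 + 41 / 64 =113 / 64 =1.77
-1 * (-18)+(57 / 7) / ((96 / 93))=5799 / 224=25.89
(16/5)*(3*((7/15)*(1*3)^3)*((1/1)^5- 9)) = -24192/25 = -967.68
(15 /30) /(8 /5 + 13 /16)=40 /193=0.21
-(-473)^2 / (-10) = 223729 / 10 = 22372.90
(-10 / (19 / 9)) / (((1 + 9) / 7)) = -63 / 19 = -3.32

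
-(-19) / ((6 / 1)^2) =19 / 36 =0.53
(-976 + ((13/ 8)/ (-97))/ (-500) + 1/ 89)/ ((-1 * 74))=33702842843/ 2555368000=13.19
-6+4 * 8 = 26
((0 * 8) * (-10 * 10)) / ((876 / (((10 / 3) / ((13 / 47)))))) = 0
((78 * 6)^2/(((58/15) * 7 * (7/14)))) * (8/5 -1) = 1971216/203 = 9710.42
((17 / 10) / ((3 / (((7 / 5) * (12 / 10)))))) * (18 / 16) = 1071 / 1000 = 1.07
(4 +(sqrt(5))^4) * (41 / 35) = 1189 / 35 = 33.97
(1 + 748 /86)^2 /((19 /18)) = 3130002 /35131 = 89.10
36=36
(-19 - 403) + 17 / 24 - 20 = -441.29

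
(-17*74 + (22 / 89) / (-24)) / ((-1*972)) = 1343555 / 1038096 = 1.29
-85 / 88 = -0.97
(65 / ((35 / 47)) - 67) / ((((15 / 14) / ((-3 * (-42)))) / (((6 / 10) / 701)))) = 35784 / 17525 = 2.04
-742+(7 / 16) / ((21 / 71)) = -740.52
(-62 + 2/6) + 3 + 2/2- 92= -449/3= -149.67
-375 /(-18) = 125 /6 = 20.83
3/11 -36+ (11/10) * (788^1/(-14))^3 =-196185.24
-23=-23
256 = 256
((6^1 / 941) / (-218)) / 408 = -1 / 13949384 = -0.00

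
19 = 19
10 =10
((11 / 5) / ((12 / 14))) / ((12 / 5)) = 77 / 72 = 1.07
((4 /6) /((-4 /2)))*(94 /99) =-94 /297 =-0.32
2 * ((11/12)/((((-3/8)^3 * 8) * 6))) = -176/243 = -0.72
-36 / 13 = -2.77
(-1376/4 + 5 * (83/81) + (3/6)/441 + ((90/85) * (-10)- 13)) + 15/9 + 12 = -47068757/134946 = -348.80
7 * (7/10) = 49/10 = 4.90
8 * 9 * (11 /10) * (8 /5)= 3168 /25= 126.72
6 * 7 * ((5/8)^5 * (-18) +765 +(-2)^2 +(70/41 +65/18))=32696409893/1007616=32449.28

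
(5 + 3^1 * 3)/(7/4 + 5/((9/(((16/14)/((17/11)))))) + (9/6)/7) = 59976/10175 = 5.89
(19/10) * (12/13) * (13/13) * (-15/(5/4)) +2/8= -5407/260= -20.80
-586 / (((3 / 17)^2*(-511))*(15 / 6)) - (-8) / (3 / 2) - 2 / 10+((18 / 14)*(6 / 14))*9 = 3995498 / 160965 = 24.82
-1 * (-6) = 6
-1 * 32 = -32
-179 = -179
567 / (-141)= -189 / 47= -4.02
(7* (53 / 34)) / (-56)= -53 / 272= -0.19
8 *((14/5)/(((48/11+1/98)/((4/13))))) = 482944/306475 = 1.58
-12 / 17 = -0.71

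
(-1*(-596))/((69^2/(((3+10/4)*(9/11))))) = 298/529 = 0.56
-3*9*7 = -189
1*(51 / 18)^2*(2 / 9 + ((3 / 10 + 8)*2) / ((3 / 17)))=756.93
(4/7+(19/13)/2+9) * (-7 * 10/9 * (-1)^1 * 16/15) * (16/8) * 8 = 160000/117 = 1367.52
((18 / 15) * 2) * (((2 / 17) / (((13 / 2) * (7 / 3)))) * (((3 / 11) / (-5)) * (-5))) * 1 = 432 / 85085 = 0.01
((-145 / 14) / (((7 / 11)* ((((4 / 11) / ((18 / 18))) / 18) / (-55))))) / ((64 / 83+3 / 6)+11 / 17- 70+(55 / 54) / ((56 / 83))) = -1323455492700 / 1988383663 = -665.59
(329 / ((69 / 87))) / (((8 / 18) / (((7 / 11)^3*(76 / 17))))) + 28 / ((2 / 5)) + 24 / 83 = 49483622773 / 43194943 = 1145.59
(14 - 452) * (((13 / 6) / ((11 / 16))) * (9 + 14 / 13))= -153008 / 11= -13909.82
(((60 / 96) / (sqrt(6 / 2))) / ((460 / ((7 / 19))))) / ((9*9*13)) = 7*sqrt(3) / 44175456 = 0.00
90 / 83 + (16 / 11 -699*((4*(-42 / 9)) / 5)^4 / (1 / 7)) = -14644538380838 / 15406875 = -950519.71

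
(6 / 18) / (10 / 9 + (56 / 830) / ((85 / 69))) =105825 / 370138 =0.29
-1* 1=-1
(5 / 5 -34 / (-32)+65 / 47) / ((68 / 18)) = 23319 / 25568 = 0.91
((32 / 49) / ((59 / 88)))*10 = 28160 / 2891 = 9.74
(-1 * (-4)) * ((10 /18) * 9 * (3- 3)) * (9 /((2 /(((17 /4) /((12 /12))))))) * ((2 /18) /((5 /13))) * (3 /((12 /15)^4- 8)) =0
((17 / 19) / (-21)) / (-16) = 0.00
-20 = -20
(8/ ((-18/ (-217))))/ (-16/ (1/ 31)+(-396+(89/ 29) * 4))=-6293/ 57402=-0.11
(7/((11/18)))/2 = 63/11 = 5.73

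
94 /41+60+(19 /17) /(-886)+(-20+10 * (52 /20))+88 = 96516517 /617542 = 156.29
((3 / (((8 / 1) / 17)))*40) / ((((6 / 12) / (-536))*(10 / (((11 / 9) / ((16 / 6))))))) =-12529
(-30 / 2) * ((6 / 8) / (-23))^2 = -135 / 8464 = -0.02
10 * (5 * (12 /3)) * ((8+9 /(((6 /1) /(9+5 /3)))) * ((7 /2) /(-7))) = -2400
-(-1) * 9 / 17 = 9 / 17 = 0.53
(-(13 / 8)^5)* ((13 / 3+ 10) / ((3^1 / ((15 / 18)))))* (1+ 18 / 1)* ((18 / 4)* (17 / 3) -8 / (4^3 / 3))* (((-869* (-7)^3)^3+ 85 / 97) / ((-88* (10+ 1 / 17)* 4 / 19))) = 2889047980377110231647686745 / 944013312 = 3060389025930505344.03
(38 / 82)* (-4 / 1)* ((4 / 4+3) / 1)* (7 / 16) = -133 / 41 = -3.24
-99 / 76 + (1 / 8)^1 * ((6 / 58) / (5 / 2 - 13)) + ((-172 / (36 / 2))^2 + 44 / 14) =29100905 / 312417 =93.15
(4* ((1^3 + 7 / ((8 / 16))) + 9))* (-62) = -5952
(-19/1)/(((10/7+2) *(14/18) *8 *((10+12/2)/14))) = -399/512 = -0.78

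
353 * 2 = 706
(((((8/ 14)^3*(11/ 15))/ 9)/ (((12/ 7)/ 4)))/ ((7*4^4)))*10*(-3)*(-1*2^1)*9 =11/ 1029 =0.01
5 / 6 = 0.83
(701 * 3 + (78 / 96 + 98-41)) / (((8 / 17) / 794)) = 233333177 / 64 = 3645830.89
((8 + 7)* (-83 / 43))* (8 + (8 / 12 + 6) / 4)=-12035 / 43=-279.88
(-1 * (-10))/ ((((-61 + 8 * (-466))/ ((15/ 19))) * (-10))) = 5/ 23997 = 0.00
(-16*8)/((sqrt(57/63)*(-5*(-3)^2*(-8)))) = -16*sqrt(399)/855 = -0.37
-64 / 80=-4 / 5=-0.80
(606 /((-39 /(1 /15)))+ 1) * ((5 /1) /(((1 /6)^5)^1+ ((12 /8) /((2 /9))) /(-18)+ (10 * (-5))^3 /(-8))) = -18144 /1579462105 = -0.00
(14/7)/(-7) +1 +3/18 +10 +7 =751/42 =17.88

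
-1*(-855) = 855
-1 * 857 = -857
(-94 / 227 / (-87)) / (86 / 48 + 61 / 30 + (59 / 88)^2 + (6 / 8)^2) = 3639680 / 3698770461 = 0.00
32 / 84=0.38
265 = 265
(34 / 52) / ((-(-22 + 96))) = -17 / 1924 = -0.01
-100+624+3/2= 1051/2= 525.50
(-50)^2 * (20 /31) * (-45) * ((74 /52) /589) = -41625000 /237367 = -175.36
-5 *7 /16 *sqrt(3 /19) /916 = -35 *sqrt(57) /278464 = -0.00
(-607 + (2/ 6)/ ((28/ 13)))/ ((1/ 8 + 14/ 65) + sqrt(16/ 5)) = 191750/ 2863 - 1352000* sqrt(5)/ 8589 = -285.01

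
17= 17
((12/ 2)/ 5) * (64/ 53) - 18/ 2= -2001/ 265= -7.55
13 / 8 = 1.62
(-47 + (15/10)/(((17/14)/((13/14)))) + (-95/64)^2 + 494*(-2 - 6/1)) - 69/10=-1393527659/348160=-4002.55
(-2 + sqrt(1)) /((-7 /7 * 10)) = 0.10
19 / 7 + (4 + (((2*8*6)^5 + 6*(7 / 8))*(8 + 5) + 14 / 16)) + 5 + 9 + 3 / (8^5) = 24313500645617685 / 229376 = 105998450777.84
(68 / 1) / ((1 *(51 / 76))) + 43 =433 / 3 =144.33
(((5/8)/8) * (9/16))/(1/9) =405/1024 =0.40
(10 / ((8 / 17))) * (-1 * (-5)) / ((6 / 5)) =2125 / 24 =88.54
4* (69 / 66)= 46 / 11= 4.18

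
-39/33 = -13/11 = -1.18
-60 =-60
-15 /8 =-1.88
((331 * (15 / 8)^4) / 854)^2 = 280792859765625 / 12235892064256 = 22.95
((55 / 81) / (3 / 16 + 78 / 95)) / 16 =5225 / 124173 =0.04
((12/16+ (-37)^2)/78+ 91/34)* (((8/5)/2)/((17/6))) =107339/18785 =5.71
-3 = -3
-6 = -6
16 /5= 3.20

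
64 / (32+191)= 64 / 223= 0.29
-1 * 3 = -3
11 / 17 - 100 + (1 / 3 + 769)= 34169 / 51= 669.98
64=64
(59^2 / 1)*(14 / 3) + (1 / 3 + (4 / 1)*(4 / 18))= 146213 / 9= 16245.89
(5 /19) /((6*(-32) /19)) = -5 /192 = -0.03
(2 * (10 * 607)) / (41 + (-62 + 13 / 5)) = -15175 / 23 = -659.78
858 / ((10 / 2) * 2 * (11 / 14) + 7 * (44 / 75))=40950 / 571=71.72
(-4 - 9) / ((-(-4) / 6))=-39 / 2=-19.50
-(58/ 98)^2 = -841/ 2401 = -0.35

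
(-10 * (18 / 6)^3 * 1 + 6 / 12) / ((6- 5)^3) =-539 / 2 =-269.50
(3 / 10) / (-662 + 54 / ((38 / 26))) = -57 / 118760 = -0.00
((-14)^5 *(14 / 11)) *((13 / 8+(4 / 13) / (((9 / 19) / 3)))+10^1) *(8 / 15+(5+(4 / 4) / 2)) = -56057234.63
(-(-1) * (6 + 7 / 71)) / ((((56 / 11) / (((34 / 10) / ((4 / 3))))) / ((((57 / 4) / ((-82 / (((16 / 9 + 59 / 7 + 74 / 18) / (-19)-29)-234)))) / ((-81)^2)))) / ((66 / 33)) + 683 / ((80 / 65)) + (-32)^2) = 409017557168 / 115478610144723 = 0.00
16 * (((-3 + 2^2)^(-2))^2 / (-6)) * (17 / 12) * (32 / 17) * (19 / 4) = -304 / 9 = -33.78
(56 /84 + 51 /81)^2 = 1225 /729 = 1.68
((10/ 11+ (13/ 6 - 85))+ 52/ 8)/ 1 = -2489/ 33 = -75.42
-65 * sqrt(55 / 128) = -65 * sqrt(110) / 16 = -42.61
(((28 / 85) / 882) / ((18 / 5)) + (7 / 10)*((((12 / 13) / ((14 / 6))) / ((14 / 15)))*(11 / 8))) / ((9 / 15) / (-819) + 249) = 2045365 / 1248054048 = 0.00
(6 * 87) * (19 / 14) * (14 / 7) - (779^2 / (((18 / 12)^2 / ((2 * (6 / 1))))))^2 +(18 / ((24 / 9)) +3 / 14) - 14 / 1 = -2639659002490933 / 252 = -10474837311471.96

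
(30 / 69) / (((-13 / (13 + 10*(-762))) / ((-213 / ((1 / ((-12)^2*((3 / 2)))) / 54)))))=-188990742240 / 299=-632076061.00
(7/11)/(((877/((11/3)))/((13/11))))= 91/28941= 0.00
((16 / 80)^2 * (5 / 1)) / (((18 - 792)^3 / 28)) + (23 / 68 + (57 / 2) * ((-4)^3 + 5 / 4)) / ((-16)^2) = -70472268688451 / 10089781770240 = -6.98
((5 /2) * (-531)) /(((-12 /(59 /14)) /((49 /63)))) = 17405 /48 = 362.60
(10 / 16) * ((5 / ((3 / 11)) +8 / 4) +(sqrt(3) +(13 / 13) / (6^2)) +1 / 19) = 5 * sqrt(3) / 8 +69815 / 5472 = 13.84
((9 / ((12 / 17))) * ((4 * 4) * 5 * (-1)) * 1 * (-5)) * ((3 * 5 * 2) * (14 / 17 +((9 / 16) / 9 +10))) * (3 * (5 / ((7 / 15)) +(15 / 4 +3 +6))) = 937949625 / 8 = 117243703.12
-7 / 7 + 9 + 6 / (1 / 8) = 56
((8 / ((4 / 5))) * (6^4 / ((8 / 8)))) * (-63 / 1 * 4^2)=-13063680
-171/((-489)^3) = 19/12992241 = 0.00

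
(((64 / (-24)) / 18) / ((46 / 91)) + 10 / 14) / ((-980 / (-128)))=58592 / 1065015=0.06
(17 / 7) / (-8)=-17 / 56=-0.30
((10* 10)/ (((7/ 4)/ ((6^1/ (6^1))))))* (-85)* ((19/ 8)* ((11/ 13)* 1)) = -888250/ 91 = -9760.99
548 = 548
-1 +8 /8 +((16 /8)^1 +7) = 9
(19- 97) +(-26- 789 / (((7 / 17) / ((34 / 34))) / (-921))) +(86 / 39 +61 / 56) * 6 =642344735 / 364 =1764683.34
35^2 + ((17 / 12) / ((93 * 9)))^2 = 123580371889 / 100881936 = 1225.00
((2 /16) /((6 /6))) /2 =0.06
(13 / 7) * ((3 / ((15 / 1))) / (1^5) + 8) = 533 / 35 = 15.23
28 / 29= 0.97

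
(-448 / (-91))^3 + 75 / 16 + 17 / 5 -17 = 19405059 / 175760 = 110.41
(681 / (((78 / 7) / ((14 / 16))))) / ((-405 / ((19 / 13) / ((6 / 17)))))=-3592729 / 6570720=-0.55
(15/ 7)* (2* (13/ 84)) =65/ 98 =0.66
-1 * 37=-37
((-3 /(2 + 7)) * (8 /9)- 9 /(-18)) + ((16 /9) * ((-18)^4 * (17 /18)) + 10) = 9518375 /54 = 176266.20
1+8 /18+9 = 94 /9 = 10.44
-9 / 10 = -0.90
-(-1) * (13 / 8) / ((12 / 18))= 39 / 16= 2.44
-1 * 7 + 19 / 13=-72 / 13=-5.54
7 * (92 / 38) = 16.95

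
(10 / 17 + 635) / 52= 10805 / 884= 12.22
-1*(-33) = 33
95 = 95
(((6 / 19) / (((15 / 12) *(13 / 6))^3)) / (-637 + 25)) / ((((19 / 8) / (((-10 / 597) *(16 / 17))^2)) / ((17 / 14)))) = -0.00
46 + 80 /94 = 46.85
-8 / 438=-4 / 219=-0.02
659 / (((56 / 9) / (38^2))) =2141091 / 14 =152935.07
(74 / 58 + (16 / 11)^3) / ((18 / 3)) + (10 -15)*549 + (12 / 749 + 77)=-462673066861 / 173463906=-2667.26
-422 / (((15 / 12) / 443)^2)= -53002929.92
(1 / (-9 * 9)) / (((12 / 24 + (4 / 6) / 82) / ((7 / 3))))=-574 / 10125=-0.06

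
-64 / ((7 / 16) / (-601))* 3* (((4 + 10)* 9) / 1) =33232896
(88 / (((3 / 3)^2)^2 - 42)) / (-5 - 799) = 22 / 8241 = 0.00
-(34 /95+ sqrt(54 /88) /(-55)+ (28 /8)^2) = -4791 /380+ 3 * sqrt(33) /1210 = -12.59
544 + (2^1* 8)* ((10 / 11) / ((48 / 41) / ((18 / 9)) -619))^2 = 1692666966368 / 3111519961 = 544.00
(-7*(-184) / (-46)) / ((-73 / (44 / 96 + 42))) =7133 / 438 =16.29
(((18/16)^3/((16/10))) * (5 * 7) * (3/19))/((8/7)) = 2679075/622592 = 4.30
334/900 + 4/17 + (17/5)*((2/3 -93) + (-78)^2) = 155847889/7650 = 20372.27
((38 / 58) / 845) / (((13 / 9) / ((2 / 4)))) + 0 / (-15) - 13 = -8282519 / 637130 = -13.00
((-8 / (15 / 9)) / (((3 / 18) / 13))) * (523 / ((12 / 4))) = -326352 / 5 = -65270.40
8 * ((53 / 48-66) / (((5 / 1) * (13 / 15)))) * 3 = -9345 / 26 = -359.42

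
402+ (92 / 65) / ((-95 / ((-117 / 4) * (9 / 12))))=402.33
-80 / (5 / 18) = -288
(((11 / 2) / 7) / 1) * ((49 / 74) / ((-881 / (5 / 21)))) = -55 / 391164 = -0.00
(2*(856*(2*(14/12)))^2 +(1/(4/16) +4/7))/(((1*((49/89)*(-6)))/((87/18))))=-324339547976/27783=-11674029.01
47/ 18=2.61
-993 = -993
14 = 14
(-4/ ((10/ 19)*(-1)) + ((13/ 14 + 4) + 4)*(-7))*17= -9333/ 10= -933.30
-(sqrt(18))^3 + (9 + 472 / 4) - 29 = 98 - 54*sqrt(2) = 21.63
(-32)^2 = 1024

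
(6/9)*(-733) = -1466/3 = -488.67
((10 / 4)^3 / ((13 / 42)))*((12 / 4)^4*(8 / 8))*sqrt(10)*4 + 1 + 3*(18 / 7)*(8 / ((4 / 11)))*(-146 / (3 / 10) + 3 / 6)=-577559 / 7 + 212625*sqrt(10) / 13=-30786.94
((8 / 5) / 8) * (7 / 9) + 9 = 412 / 45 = 9.16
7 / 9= 0.78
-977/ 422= -2.32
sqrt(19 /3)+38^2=sqrt(57) /3+1444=1446.52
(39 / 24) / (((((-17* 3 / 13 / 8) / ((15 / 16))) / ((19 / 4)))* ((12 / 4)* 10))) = -3211 / 6528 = -0.49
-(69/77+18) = -1455/77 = -18.90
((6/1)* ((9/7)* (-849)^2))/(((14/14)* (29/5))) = 194616270/203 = 958700.84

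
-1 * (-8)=8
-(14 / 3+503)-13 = -1562 / 3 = -520.67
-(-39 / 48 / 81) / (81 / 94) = 611 / 52488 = 0.01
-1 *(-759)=759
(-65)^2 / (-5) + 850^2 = 721655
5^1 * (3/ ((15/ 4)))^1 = 4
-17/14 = -1.21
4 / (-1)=-4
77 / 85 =0.91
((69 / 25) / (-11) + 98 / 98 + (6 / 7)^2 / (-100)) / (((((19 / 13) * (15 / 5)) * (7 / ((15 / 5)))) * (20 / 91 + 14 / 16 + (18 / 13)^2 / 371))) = 1862124472 / 28251078625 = 0.07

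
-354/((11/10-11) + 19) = -38.90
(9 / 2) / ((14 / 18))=81 / 14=5.79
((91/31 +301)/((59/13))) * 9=1102374/1829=602.72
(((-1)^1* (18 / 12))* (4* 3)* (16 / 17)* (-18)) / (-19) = -5184 / 323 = -16.05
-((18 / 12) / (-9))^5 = 1 / 7776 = 0.00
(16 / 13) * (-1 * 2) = -32 / 13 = -2.46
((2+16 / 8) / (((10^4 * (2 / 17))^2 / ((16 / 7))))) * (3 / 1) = 867 / 43750000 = 0.00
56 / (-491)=-56 / 491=-0.11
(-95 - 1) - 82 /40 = -1961 /20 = -98.05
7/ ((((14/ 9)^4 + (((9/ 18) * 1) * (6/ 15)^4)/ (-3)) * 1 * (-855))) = -637875/ 455857576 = -0.00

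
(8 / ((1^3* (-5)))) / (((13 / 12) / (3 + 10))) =-96 / 5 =-19.20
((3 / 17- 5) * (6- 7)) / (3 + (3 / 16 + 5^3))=1312 / 34867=0.04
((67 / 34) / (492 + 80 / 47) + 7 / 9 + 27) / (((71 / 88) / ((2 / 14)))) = 4.92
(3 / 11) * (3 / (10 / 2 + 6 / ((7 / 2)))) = 63 / 517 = 0.12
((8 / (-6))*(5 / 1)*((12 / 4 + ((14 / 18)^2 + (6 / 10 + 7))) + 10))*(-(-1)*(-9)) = 34352 / 27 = 1272.30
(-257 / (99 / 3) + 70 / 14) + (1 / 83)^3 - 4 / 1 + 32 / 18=-283606253 / 56606913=-5.01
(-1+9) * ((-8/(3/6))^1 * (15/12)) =-160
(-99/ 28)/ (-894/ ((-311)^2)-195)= 1063931/ 58680188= 0.02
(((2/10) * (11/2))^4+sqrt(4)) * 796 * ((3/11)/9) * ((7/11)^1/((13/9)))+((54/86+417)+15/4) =38739417201/84548750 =458.19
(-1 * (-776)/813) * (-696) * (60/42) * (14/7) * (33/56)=-14852640/13279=-1118.51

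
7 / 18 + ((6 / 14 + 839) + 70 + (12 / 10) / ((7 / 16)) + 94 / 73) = 42027869 / 45990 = 913.85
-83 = -83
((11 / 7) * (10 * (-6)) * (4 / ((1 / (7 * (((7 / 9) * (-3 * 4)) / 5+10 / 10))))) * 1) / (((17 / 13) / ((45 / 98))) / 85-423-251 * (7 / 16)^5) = -7017490022400 / 1309613389177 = -5.36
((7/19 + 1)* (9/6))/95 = 39/1805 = 0.02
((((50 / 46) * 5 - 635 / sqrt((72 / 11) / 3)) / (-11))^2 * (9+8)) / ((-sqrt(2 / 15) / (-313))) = -422354375 * sqrt(55) / 5566+12487010324275 * sqrt(30) / 3072432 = 21697848.04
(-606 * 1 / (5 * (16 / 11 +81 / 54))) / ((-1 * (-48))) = -1111 / 1300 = -0.85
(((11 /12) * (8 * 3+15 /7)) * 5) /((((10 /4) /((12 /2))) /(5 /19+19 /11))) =76128 /133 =572.39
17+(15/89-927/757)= 1074193/67373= 15.94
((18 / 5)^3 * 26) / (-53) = -151632 / 6625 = -22.89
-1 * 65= -65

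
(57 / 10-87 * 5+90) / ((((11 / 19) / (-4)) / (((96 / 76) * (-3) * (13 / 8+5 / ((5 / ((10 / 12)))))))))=-1201122 / 55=-21838.58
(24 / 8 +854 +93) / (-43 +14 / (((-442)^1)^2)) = -92797900 / 4200319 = -22.09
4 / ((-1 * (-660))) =1 / 165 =0.01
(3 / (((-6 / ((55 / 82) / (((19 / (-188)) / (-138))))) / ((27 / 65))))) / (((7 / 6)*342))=-0.48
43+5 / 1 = 48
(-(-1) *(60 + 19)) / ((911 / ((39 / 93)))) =1027 / 28241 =0.04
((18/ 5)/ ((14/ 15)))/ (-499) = -27/ 3493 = -0.01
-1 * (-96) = 96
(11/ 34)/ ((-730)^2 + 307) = 11/ 18129038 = 0.00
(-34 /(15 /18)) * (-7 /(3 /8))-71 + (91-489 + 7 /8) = 11739 /40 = 293.48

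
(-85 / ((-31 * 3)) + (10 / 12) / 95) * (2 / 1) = 1087 / 589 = 1.85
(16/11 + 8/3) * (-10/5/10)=-136/165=-0.82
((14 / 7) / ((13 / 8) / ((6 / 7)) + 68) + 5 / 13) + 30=1326473 / 43615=30.41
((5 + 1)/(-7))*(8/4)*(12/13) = -144/91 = -1.58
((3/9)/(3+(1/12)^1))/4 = 1/37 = 0.03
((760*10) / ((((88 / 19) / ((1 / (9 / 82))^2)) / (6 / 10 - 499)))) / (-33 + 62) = -60489910880 / 25839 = -2341031.42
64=64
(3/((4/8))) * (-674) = -4044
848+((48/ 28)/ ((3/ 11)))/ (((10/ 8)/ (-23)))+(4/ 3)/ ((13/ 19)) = 1002308/ 1365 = 734.29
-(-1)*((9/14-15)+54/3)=51/14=3.64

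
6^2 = 36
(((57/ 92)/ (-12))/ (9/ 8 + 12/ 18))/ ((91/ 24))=-684/ 89999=-0.01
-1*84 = -84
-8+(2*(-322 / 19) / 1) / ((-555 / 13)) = -75988 / 10545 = -7.21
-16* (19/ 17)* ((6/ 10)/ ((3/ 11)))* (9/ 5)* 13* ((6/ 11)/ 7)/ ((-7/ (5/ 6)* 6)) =5928/ 4165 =1.42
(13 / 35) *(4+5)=117 / 35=3.34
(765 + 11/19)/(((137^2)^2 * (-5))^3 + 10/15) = -43638/311481081935860786816705027087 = -0.00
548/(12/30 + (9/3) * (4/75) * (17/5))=34250/59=580.51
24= 24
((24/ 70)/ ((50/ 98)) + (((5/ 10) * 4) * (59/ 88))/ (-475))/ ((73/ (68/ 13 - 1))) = 69929/ 1803100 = 0.04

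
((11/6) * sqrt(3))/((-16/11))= -121 * sqrt(3)/96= -2.18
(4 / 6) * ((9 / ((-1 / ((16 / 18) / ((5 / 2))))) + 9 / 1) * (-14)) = -812 / 15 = -54.13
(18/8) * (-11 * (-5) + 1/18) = 991/8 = 123.88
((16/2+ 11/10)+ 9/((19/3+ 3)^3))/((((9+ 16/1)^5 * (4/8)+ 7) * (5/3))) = 1000031/893230447200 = 0.00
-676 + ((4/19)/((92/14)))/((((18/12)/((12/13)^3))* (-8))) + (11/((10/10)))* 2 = -627900222/960089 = -654.00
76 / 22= 38 / 11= 3.45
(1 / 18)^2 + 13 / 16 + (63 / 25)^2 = 5804449 / 810000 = 7.17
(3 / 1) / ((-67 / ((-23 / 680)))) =69 / 45560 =0.00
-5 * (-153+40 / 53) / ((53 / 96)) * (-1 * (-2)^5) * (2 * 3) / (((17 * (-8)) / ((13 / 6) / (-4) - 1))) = 143305440 / 47753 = 3000.97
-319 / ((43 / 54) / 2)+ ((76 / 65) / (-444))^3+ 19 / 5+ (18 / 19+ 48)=-229668154294038028 / 306853486977375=-748.46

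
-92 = -92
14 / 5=2.80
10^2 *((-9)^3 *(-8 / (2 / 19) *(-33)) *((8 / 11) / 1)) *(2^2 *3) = -1595635200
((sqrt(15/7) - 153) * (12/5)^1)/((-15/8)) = 4896/25 - 32 * sqrt(105)/175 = 193.97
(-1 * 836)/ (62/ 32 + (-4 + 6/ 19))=254144/ 531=478.61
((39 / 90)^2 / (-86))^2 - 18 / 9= -11981491439 / 5990760000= -2.00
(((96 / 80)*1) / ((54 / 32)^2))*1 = 512 / 1215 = 0.42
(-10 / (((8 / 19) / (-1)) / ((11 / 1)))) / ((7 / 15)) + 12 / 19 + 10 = 303481 / 532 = 570.45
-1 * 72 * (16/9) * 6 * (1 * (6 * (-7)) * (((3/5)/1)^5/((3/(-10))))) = -8360.76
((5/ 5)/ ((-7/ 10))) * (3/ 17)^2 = -90/ 2023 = -0.04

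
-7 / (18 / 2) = -7 / 9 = -0.78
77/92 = 0.84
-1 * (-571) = 571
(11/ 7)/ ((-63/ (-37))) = 407/ 441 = 0.92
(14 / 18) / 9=7 / 81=0.09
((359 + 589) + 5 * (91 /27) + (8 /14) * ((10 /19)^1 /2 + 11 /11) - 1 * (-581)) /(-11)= -504886 /3591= -140.60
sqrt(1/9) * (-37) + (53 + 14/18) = 373/9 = 41.44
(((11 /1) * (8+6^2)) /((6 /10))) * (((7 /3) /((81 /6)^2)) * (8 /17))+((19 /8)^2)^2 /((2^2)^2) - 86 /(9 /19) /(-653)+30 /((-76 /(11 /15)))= 620073826244279 /90691309338624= 6.84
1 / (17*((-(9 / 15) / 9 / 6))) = -90 / 17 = -5.29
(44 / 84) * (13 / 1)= 143 / 21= 6.81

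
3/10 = 0.30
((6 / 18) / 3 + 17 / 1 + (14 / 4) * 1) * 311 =115381 / 18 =6410.06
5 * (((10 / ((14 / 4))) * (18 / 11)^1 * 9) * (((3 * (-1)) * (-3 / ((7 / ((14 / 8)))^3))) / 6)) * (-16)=-6075 / 77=-78.90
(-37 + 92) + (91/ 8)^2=11801/ 64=184.39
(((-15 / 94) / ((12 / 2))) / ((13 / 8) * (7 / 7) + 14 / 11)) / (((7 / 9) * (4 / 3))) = -99 / 11186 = -0.01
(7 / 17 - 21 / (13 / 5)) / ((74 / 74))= -1694 / 221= -7.67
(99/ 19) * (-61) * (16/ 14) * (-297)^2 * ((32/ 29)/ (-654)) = 22728283776/ 420413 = 54061.80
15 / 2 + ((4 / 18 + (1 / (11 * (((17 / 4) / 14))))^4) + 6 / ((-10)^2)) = 2143389774311 / 275136966225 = 7.79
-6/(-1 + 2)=-6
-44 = -44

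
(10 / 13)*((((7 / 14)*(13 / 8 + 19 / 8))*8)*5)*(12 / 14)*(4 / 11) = 19200 / 1001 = 19.18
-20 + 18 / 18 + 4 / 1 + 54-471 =-432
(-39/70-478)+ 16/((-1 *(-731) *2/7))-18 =-25404909/51170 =-496.48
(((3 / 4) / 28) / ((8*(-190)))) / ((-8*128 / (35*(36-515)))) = -1437 / 4980736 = -0.00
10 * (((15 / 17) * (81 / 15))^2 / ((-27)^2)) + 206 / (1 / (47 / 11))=2799088 / 3179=880.49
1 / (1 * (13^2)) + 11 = 1860 / 169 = 11.01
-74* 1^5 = -74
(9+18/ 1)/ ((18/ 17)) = 51/ 2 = 25.50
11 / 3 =3.67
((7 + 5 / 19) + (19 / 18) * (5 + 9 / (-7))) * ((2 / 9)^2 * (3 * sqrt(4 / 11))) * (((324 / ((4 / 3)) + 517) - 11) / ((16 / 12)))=260438 * sqrt(11) / 1539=561.26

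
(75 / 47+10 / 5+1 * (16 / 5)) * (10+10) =6388 / 47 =135.91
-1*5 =-5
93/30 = 31/10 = 3.10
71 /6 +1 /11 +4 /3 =875 /66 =13.26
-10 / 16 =-5 / 8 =-0.62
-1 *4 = -4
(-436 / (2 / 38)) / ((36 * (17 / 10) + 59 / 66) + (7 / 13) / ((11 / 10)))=-35538360 / 268483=-132.37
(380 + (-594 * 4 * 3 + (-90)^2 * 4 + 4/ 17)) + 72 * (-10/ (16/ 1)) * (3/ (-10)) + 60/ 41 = 35780075/ 1394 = 25667.20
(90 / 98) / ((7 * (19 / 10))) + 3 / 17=27201 / 110789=0.25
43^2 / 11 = 168.09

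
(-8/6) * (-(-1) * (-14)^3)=10976/3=3658.67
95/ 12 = 7.92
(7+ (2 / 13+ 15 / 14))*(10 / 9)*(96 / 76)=19960 / 1729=11.54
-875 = -875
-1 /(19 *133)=-1 /2527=-0.00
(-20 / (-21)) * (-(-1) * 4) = 80 / 21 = 3.81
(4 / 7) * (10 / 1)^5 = 400000 / 7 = 57142.86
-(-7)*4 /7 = 4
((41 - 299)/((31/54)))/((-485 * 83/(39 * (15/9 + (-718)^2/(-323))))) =-279816432012/403073315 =-694.21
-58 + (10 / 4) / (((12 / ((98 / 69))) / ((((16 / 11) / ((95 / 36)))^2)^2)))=-318014137913566 / 5485585562875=-57.97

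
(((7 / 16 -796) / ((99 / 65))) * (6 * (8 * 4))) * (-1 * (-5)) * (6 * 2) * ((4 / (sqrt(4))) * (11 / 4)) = -33095400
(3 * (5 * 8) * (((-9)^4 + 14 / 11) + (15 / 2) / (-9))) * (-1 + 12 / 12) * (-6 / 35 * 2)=0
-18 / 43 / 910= -9 / 19565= -0.00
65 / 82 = 0.79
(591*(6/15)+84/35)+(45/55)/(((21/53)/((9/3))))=94323/385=244.99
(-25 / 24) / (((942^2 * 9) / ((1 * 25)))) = -625 / 191670624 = -0.00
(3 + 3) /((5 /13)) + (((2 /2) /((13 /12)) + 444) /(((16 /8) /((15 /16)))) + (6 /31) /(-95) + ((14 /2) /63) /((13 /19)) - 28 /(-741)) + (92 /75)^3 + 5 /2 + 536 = 9880852934189 /12921187500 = 764.70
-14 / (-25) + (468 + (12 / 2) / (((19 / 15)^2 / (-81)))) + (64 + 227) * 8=22505204 / 9025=2493.65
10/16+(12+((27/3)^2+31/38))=94.44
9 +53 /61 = 602 /61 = 9.87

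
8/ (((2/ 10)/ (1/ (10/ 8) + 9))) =392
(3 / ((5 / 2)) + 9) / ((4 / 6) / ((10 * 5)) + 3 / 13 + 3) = 3.14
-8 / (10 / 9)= -7.20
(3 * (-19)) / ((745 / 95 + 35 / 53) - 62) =57399 / 53872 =1.07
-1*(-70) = 70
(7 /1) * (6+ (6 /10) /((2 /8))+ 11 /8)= 68.42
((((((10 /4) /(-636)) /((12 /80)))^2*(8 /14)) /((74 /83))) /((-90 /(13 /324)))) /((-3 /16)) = 134875 /128879934057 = 0.00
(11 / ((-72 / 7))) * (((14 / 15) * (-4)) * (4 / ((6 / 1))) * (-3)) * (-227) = 244706 / 135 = 1812.64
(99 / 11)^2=81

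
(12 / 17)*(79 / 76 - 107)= -24159 / 323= -74.80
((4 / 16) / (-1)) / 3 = -1 / 12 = -0.08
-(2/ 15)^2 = -4/ 225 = -0.02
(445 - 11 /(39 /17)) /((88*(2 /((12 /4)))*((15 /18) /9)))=57942 /715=81.04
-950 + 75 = -875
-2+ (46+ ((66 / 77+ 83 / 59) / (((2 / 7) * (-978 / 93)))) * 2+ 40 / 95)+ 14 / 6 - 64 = -20559167 / 1096338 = -18.75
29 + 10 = 39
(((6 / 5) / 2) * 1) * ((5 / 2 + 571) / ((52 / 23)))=79143 / 520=152.20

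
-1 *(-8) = 8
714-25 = 689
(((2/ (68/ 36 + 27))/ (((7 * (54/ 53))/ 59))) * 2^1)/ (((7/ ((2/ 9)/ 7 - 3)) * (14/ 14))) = -584749/ 1203930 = -0.49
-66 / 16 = -33 / 8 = -4.12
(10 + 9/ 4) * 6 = 73.50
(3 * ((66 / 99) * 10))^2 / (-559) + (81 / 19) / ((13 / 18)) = 5.19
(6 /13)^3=216 /2197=0.10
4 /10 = 2 /5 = 0.40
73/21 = 3.48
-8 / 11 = -0.73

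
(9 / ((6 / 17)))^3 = 132651 / 8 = 16581.38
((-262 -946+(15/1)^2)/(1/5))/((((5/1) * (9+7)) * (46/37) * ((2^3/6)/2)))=-109113/1472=-74.13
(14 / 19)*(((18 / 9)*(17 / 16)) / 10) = 119 / 760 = 0.16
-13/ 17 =-0.76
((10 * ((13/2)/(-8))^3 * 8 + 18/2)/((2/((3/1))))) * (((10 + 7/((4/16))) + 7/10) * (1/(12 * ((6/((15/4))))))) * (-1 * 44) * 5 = 22555.55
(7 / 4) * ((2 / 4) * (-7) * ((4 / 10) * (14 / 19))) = -343 / 190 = -1.81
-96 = -96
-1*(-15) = 15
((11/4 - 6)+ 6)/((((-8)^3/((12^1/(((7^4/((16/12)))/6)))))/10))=-165/76832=-0.00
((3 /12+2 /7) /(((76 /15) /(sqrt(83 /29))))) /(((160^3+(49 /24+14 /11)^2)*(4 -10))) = -6534*sqrt(2407) /44043172733105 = -0.00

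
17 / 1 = 17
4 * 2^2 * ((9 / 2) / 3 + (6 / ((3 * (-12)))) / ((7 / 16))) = 376 / 21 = 17.90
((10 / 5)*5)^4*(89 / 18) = 445000 / 9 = 49444.44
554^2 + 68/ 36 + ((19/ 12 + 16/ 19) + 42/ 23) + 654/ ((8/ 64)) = 4910808937/ 15732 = 312154.14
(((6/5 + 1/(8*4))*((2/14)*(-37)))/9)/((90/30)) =-7289/30240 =-0.24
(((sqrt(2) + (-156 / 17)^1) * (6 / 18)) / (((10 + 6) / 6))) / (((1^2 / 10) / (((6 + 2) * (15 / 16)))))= -2925 / 34 + 75 * sqrt(2) / 8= -72.77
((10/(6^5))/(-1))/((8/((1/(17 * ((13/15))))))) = -25/2291328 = -0.00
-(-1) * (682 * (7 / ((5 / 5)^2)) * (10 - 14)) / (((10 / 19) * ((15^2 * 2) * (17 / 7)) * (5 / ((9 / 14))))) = -45353 / 10625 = -4.27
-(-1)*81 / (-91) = -81 / 91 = -0.89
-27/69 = -9/23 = -0.39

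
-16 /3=-5.33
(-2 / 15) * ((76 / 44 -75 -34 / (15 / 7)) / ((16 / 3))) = 3677 / 1650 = 2.23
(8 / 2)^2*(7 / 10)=56 / 5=11.20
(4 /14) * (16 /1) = 32 /7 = 4.57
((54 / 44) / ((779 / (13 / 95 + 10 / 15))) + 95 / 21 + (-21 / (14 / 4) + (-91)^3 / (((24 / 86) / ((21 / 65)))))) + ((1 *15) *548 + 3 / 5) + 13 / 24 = -118186832110121 / 136761240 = -864183.68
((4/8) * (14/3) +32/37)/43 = 355/4773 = 0.07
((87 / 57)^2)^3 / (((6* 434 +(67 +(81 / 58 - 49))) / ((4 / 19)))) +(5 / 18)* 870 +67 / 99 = 1087712601249686848 / 4488291792303759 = 242.34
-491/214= -2.29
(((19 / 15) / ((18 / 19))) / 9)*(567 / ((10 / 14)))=17689 / 150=117.93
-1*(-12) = 12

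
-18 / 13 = -1.38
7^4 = 2401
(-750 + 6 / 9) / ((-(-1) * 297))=-2.52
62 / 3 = 20.67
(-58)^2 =3364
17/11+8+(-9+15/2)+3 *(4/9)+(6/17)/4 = 5311/561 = 9.47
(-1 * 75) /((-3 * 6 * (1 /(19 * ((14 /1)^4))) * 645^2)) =364952 /49923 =7.31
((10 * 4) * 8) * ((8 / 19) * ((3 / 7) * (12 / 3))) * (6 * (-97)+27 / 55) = -134315.48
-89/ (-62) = 89/ 62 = 1.44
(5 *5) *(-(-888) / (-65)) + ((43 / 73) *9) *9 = -278841 / 949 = -293.83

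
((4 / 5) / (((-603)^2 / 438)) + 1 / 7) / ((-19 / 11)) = -6711133 / 80599995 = -0.08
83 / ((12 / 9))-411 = -1395 / 4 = -348.75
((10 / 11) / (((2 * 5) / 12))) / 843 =4 / 3091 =0.00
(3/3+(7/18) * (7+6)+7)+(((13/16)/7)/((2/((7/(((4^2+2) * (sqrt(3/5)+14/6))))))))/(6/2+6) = 4918535/376704 - 13 * sqrt(15)/125568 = 13.06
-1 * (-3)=3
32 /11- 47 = -44.09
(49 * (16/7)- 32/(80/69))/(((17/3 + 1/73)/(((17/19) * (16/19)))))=6284424/561355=11.20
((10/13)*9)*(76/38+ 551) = 3828.46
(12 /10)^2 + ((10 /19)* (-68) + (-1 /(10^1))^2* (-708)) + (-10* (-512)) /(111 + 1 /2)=475583 /105925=4.49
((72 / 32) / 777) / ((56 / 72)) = 27 / 7252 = 0.00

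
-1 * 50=-50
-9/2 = -4.50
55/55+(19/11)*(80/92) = 633/253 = 2.50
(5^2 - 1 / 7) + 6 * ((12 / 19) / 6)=3390 / 133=25.49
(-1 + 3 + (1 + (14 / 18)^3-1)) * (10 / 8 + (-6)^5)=-56009299 / 2916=-19207.58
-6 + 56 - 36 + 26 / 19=292 / 19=15.37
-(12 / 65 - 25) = 1613 / 65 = 24.82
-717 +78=-639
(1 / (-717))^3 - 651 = -239959780264 / 368601813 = -651.00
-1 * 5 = -5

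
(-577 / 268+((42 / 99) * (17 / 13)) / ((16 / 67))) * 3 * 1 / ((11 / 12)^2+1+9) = 704250 / 14955941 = 0.05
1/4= 0.25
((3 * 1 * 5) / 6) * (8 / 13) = 20 / 13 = 1.54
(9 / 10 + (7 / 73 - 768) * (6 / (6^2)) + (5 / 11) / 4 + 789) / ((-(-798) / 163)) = 135.23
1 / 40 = 0.02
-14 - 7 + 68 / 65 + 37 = 1108 / 65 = 17.05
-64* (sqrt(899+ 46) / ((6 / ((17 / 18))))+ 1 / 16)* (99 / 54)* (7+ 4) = -16456* sqrt(105) / 27-242 / 3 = -6325.99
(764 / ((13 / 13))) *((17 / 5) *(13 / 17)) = 9932 / 5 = 1986.40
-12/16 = -3/4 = -0.75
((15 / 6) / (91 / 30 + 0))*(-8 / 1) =-600 / 91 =-6.59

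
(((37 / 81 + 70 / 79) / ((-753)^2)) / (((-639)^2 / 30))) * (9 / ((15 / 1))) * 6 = 0.00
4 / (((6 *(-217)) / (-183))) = 122 / 217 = 0.56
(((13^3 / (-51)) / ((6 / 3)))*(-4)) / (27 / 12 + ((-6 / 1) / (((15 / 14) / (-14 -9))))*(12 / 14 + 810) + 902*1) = 87880 / 107449503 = 0.00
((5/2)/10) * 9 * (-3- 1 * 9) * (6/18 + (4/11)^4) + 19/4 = -276545/58564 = -4.72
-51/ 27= -17/ 9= -1.89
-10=-10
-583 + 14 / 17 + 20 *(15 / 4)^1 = -8622 / 17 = -507.18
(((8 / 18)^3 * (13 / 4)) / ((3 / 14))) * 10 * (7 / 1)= 203840 / 2187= 93.21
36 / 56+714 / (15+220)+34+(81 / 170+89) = 3555963 / 27965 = 127.16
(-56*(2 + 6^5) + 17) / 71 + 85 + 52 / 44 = -4723753 / 781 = -6048.34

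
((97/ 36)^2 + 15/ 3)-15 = -3551/ 1296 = -2.74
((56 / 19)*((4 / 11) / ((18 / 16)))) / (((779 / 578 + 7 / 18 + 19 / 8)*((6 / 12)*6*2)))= 0.04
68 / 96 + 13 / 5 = 397 / 120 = 3.31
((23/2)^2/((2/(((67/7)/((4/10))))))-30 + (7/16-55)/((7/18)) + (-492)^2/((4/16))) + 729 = 108684461/112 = 970396.97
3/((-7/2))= -6/7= -0.86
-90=-90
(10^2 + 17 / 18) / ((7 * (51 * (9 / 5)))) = 9085 / 57834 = 0.16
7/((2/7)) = 49/2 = 24.50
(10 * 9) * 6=540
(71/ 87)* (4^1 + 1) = 355/ 87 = 4.08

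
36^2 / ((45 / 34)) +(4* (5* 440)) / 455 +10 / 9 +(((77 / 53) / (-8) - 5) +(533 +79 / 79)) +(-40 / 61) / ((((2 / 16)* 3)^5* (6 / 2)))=12859819523921 / 8578959480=1499.00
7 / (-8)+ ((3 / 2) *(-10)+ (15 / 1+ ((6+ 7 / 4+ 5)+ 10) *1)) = 21.88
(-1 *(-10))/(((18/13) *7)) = 65/63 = 1.03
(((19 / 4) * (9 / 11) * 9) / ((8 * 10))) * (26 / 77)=20007 / 135520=0.15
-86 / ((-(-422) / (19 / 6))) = -817 / 1266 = -0.65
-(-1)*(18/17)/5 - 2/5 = -16/85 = -0.19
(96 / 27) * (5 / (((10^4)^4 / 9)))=1 / 62500000000000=0.00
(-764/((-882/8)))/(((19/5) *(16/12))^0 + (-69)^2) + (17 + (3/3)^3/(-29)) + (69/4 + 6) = 4898525213/121802436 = 40.22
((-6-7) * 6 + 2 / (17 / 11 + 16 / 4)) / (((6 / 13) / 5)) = -153920 / 183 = -841.09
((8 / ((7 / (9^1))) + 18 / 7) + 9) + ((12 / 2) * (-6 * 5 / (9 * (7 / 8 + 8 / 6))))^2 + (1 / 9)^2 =103.89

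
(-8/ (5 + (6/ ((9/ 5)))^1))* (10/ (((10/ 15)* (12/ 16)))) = -96/ 5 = -19.20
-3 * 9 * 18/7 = -486/7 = -69.43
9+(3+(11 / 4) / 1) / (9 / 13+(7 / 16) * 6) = 161 / 15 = 10.73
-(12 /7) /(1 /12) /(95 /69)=-9936 /665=-14.94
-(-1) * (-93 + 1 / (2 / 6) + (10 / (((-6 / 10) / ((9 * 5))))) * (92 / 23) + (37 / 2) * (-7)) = -6439 / 2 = -3219.50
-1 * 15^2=-225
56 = 56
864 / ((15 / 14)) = 4032 / 5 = 806.40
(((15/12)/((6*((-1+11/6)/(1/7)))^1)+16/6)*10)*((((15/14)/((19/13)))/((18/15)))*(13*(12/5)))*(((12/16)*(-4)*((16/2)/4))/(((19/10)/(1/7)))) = -28772250/123823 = -232.37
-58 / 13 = -4.46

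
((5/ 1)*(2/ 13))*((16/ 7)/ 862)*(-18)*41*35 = -295200/ 5603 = -52.69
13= 13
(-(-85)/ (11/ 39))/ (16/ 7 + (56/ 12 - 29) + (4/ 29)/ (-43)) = -17361981/ 1270379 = -13.67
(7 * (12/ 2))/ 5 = 42/ 5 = 8.40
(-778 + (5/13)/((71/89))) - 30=-745339/923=-807.52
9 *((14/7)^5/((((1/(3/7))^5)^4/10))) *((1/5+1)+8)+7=558638249922772903/79792266297612001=7.00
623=623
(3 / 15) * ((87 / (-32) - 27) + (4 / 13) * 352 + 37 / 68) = 559629 / 35360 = 15.83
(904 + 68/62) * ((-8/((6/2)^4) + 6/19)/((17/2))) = 23.11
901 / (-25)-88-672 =-19901 / 25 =-796.04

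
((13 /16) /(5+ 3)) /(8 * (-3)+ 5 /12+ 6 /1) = -39 /6752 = -0.01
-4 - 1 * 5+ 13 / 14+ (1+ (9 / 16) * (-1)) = -855 / 112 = -7.63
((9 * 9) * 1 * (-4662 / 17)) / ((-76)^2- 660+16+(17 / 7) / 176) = -155076768 / 35828299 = -4.33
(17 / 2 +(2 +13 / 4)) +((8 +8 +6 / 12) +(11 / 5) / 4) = 154 / 5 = 30.80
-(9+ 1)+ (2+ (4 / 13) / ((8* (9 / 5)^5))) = -12279067 / 1535274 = -8.00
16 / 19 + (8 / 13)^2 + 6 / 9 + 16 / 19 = 26294 / 9633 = 2.73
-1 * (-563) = 563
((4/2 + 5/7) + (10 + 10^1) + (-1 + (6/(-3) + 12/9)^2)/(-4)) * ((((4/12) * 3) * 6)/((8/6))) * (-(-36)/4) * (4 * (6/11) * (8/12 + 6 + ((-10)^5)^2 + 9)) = 1554930002436057/77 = 20193896135533.21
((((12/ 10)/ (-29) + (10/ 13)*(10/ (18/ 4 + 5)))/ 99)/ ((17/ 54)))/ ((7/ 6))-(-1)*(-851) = -39895450937/ 46881835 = -850.98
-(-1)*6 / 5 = 6 / 5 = 1.20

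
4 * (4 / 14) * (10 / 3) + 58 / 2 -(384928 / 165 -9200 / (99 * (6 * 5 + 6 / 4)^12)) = -404616374907474647670731959 / 175913474781547254585645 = -2300.09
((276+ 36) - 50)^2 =68644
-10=-10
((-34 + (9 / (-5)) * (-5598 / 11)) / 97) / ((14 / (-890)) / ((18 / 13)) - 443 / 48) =-621729792 / 631805911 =-0.98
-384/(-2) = 192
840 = 840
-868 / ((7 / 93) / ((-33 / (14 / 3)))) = 570834 / 7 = 81547.71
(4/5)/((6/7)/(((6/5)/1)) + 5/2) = 0.25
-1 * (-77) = 77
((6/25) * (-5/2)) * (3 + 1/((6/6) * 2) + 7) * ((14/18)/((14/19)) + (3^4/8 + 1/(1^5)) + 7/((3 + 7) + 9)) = -120169/1520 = -79.06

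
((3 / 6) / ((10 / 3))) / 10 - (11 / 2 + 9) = -2897 / 200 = -14.48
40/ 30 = 4/ 3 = 1.33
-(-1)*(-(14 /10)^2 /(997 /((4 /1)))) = -196 /24925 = -0.01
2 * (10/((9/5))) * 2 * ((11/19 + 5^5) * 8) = 95017600/171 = 555658.48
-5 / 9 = -0.56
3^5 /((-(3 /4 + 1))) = -972 /7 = -138.86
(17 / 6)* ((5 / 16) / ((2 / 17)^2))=24565 / 384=63.97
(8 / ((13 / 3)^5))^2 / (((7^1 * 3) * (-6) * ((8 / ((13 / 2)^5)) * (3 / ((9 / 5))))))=-19683 / 103962040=-0.00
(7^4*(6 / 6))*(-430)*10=-10324300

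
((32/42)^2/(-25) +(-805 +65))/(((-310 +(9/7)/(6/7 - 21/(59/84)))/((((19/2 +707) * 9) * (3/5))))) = 70113909595956/7592286625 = 9234.89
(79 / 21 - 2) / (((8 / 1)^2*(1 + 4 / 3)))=37 / 3136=0.01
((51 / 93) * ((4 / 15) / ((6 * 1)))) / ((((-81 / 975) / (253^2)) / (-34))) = 4809636260 / 7533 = 638475.54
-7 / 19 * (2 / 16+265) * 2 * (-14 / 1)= 103929 / 38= 2734.97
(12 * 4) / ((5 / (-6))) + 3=-273 / 5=-54.60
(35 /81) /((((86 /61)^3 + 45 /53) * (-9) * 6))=-421049755 /192128444262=-0.00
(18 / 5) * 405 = 1458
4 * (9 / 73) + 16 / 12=400 / 219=1.83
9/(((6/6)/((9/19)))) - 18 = -13.74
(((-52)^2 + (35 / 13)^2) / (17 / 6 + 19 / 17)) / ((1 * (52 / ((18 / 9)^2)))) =46736502 / 885391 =52.79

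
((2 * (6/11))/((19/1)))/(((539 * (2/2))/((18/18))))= 12/112651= 0.00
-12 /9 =-4 /3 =-1.33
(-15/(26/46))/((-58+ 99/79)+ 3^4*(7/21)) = 5451/6110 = 0.89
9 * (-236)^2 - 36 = 501228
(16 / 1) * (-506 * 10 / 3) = -80960 / 3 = -26986.67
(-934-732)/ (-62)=833/ 31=26.87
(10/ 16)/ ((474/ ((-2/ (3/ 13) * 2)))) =-65/ 2844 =-0.02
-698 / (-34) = 349 / 17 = 20.53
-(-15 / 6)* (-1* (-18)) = 45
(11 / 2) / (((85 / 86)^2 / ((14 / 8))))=142373 / 14450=9.85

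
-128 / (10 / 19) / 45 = -1216 / 225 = -5.40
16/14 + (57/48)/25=3333/2800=1.19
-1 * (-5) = 5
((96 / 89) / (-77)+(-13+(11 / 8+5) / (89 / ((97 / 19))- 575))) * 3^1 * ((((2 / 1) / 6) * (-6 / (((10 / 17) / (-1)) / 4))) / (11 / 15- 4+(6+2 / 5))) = -1969709459661 / 11613313096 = -169.61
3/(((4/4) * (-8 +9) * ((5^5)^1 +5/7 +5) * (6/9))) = 7/4870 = 0.00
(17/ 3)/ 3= 17/ 9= 1.89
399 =399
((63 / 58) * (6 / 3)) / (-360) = -7 / 1160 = -0.01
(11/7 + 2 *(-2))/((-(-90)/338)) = -2873/315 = -9.12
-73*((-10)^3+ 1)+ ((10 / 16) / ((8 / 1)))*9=4667373 / 64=72927.70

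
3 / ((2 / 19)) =28.50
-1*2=-2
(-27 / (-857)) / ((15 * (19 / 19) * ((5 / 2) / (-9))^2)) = 2916 / 107125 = 0.03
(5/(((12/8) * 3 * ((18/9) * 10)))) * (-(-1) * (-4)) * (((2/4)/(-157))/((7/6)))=2/3297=0.00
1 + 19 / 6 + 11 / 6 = 6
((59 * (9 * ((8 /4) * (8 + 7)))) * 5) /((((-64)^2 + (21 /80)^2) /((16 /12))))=679680000 /26214841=25.93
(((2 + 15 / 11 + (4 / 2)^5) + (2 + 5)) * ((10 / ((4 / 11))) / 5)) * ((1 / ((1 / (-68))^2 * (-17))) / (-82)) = 31688 / 41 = 772.88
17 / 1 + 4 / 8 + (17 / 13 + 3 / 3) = 515 / 26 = 19.81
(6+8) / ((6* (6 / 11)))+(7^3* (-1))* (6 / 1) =-36967 / 18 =-2053.72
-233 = -233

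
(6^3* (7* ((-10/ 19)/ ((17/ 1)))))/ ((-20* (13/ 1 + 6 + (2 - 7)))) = 0.17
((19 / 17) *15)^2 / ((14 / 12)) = 487350 / 2023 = 240.90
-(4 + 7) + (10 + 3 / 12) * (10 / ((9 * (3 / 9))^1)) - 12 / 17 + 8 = 3107 / 102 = 30.46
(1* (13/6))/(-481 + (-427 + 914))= 13/36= 0.36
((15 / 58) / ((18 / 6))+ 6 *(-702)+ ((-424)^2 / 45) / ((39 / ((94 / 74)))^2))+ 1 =-22861893140093 / 5434669890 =-4206.68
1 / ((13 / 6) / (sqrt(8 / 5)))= 12 * sqrt(10) / 65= 0.58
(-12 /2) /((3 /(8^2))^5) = -26512143.80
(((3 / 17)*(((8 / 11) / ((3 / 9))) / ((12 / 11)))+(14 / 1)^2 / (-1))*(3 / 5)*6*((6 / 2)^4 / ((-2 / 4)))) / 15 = 3232872 / 425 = 7606.76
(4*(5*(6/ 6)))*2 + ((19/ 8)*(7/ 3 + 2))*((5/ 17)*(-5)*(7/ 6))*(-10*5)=1129585/ 1224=922.86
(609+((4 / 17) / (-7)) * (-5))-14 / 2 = 71658 / 119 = 602.17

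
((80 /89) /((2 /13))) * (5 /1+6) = 5720 /89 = 64.27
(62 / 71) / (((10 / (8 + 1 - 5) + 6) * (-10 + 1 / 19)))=-2356 / 228123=-0.01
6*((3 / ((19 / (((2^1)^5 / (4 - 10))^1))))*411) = -39456 / 19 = -2076.63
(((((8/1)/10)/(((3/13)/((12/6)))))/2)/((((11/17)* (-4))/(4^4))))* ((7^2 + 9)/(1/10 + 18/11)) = -6562816/573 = -11453.43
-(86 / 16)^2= -1849 / 64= -28.89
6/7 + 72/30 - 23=-691/35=-19.74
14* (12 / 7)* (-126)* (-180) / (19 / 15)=8164800 / 19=429726.32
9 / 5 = 1.80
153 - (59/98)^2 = 1465931/9604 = 152.64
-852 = -852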